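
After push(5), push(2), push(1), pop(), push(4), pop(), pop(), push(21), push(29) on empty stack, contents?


push(5) -> [5]
push(2) -> [5, 2]
push(1) -> [5, 2, 1]
pop() returns 1 -> [5, 2]
push(4) -> [5, 2, 4]
pop() returns 4 -> [5, 2]
pop() returns 2 -> [5]
push(21) -> [5, 21]
push(29) -> [5, 21, 29]
Final stack (bottom to top): [5, 21, 29]


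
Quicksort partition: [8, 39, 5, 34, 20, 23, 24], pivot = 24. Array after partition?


Elements <= 24 go left of pivot.
Result: [8, 5, 20, 23, 24, 34, 39], pivot at index 4


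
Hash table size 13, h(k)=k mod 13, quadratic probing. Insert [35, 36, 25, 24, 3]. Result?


Insertions: 35->slot 9; 36->slot 10; 25->slot 12; 24->slot 11; 3->slot 3
Table: [None, None, None, 3, None, None, None, None, None, 35, 36, 24, 25]


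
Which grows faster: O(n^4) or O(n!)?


quartic grows slower than factorial
O(n^4) is asymptotically smaller; O(n!) grows faster


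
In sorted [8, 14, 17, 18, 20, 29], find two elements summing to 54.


Two pointers: lo=0, hi=5
No pair sums to 54


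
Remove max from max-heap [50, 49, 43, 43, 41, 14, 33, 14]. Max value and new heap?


Max = 50
Replace root with last, heapify down
Resulting heap: [49, 43, 43, 14, 41, 14, 33]


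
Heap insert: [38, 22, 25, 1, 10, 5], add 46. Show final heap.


Append 46: [38, 22, 25, 1, 10, 5, 46]
Bubble up: swap idx 6(46) with idx 2(25); swap idx 2(46) with idx 0(38)
Result: [46, 22, 38, 1, 10, 5, 25]


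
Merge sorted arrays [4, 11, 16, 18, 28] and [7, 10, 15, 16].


Compare heads, take smaller each step.
Merged: [4, 7, 10, 11, 15, 16, 16, 18, 28]


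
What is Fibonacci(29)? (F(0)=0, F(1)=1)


F(n)=F(n-1)+F(n-2)
...F(27)=196418, F(28)=317811, F(29)=514229


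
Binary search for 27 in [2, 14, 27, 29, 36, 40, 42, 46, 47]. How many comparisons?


Search for 27:
[0,8] mid=4 arr[4]=36
[0,3] mid=1 arr[1]=14
[2,3] mid=2 arr[2]=27
Total: 3 comparisons


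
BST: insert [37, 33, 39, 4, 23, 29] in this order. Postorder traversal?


Root = 37; build tree by BST insertion.
Postorder traversal: [29, 23, 4, 33, 39, 37]


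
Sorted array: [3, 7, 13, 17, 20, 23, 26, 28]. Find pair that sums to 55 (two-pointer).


Two pointers: lo=0, hi=7
No pair sums to 55


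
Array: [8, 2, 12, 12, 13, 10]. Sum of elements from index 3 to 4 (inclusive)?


Prefix sums: [0, 8, 10, 22, 34, 47, 57]
Sum[3..4] = prefix[5] - prefix[3] = 47 - 22 = 25


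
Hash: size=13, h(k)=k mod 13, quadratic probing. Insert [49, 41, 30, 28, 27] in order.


Insertions: 49->slot 10; 41->slot 2; 30->slot 4; 28->slot 3; 27->slot 1
Table: [None, 27, 41, 28, 30, None, None, None, None, None, 49, None, None]


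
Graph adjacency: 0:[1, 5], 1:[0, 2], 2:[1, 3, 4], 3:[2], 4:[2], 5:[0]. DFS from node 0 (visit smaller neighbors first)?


DFS stack-based: start with [0]
Visit order: [0, 1, 2, 3, 4, 5]


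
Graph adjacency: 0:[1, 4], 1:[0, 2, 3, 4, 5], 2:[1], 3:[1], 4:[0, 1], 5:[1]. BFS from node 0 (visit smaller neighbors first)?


BFS queue: start with [0]
Visit order: [0, 1, 4, 2, 3, 5]


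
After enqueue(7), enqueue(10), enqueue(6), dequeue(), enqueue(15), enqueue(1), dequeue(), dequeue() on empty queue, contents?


enqueue(7) -> [7]
enqueue(10) -> [7, 10]
enqueue(6) -> [7, 10, 6]
dequeue() returns 7 -> [10, 6]
enqueue(15) -> [10, 6, 15]
enqueue(1) -> [10, 6, 15, 1]
dequeue() returns 10 -> [6, 15, 1]
dequeue() returns 6 -> [15, 1]
Final queue (front to back): [15, 1]


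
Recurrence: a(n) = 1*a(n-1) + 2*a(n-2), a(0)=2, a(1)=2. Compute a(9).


Build bottom-up:
...a(7)=170, a(8)=342, a(9)=1*342+2*170=682


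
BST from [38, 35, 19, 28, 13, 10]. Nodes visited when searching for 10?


BST root = 38
Search for 10: compare at each node
Path: [38, 35, 19, 13, 10]


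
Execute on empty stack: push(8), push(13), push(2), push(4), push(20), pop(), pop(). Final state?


push(8) -> [8]
push(13) -> [8, 13]
push(2) -> [8, 13, 2]
push(4) -> [8, 13, 2, 4]
push(20) -> [8, 13, 2, 4, 20]
pop() returns 20 -> [8, 13, 2, 4]
pop() returns 4 -> [8, 13, 2]
Final stack (bottom to top): [8, 13, 2]


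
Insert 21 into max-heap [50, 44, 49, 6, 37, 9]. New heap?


Append 21: [50, 44, 49, 6, 37, 9, 21]
Bubble up: no swaps needed
Result: [50, 44, 49, 6, 37, 9, 21]


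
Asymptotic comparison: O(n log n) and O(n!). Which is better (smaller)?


linearithmic grows slower than factorial
O(n log n) is asymptotically smaller; O(n!) grows faster


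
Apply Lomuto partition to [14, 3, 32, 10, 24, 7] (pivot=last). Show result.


Elements <= 7 go left of pivot.
Result: [3, 7, 32, 10, 24, 14], pivot at index 1


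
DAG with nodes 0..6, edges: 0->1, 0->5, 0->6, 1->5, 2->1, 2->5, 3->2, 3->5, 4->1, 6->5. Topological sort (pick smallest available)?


Kahn's algorithm, process smallest node first
Order: [0, 3, 2, 4, 1, 6, 5]


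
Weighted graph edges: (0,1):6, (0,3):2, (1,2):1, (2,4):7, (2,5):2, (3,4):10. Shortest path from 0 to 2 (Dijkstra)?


Dijkstra from 0:
Distances: {0: 0, 1: 6, 2: 7, 3: 2, 4: 12, 5: 9}
Shortest distance to 2 = 7, path = [0, 1, 2]


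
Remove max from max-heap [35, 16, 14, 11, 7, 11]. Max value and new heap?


Max = 35
Replace root with last, heapify down
Resulting heap: [16, 11, 14, 11, 7]


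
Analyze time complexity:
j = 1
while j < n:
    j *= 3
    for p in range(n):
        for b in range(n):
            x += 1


Per nesting level: O(log n) * O(n) * O(n) = O(n^2 log n)
Complexity: O(n^2 log n)


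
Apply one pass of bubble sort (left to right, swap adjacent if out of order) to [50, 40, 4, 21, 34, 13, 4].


After one pass: [40, 4, 21, 34, 13, 4, 50]


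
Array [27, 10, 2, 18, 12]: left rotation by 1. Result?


Left rotate by 1: [10, 2, 18, 12, 27]


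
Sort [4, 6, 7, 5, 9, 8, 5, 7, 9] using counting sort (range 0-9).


Count array: [0, 0, 0, 0, 1, 2, 1, 2, 1, 2]
Reconstruct: [4, 5, 5, 6, 7, 7, 8, 9, 9]


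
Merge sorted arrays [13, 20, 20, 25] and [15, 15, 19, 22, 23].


Compare heads, take smaller each step.
Merged: [13, 15, 15, 19, 20, 20, 22, 23, 25]


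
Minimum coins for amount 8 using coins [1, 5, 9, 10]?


dp[0]=0; dp[i]=1+min(dp[i-c] for c in coins)
...dp[3]=3, dp[4]=4, dp[5]=1, dp[6]=2, dp[7]=3, dp[8]=4
Minimum coins for 8 = 4


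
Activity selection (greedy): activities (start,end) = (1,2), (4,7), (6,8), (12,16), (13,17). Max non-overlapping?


Greedy: pick earliest-ending, then skip overlaps.
Selected (3 activities): [(1, 2), (4, 7), (12, 16)]


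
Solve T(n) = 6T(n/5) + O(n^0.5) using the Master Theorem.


a=6, b=5, c=0.5. log_5(6)=1.113 > c=0.5. Case 1: O(n^log_b(a)) = O(n^1.113)
Complexity: O(n^1.113)


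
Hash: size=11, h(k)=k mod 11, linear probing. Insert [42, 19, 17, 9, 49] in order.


Insertions: 42->slot 9; 19->slot 8; 17->slot 6; 9->slot 10; 49->slot 5
Table: [None, None, None, None, None, 49, 17, None, 19, 42, 9]


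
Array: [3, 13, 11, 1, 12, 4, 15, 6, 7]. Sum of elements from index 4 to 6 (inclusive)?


Prefix sums: [0, 3, 16, 27, 28, 40, 44, 59, 65, 72]
Sum[4..6] = prefix[7] - prefix[4] = 59 - 28 = 31


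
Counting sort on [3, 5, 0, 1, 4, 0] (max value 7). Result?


Count array: [2, 1, 0, 1, 1, 1, 0, 0]
Reconstruct: [0, 0, 1, 3, 4, 5]


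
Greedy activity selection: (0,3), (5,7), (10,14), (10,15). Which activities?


Greedy: pick earliest-ending, then skip overlaps.
Selected (3 activities): [(0, 3), (5, 7), (10, 14)]


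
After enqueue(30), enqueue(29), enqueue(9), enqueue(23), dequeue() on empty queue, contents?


enqueue(30) -> [30]
enqueue(29) -> [30, 29]
enqueue(9) -> [30, 29, 9]
enqueue(23) -> [30, 29, 9, 23]
dequeue() returns 30 -> [29, 9, 23]
Final queue (front to back): [29, 9, 23]


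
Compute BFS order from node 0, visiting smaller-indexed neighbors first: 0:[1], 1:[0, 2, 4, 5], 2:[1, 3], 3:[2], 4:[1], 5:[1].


BFS queue: start with [0]
Visit order: [0, 1, 2, 4, 5, 3]


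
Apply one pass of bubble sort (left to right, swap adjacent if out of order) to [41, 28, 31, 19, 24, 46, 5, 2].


After one pass: [28, 31, 19, 24, 41, 5, 2, 46]


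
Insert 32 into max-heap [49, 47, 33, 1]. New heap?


Append 32: [49, 47, 33, 1, 32]
Bubble up: no swaps needed
Result: [49, 47, 33, 1, 32]


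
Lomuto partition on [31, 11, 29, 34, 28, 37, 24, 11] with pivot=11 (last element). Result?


Elements <= 11 go left of pivot.
Result: [11, 11, 29, 34, 28, 37, 24, 31], pivot at index 1


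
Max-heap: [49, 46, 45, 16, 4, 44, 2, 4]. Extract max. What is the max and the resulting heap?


Max = 49
Replace root with last, heapify down
Resulting heap: [46, 16, 45, 4, 4, 44, 2]


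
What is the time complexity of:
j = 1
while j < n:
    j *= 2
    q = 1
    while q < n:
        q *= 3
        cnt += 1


Per nesting level: O(log n) * O(log n) = O((log n)^2)
Complexity: O((log n)^2)


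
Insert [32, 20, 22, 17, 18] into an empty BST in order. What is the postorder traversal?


Root = 32; build tree by BST insertion.
Postorder traversal: [18, 17, 22, 20, 32]


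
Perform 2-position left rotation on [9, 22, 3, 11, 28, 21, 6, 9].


Left rotate by 2: [3, 11, 28, 21, 6, 9, 9, 22]


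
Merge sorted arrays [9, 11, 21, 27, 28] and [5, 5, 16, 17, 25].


Compare heads, take smaller each step.
Merged: [5, 5, 9, 11, 16, 17, 21, 25, 27, 28]


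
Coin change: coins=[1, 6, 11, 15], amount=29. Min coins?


dp[0]=0; dp[i]=1+min(dp[i-c] for c in coins)
...dp[24]=4, dp[25]=5, dp[26]=2, dp[27]=3, dp[28]=3, dp[29]=4
Minimum coins for 29 = 4


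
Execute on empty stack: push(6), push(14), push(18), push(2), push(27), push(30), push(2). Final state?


push(6) -> [6]
push(14) -> [6, 14]
push(18) -> [6, 14, 18]
push(2) -> [6, 14, 18, 2]
push(27) -> [6, 14, 18, 2, 27]
push(30) -> [6, 14, 18, 2, 27, 30]
push(2) -> [6, 14, 18, 2, 27, 30, 2]
Final stack (bottom to top): [6, 14, 18, 2, 27, 30, 2]


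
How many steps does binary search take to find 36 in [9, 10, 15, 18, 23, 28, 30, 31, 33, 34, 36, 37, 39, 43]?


Search for 36:
[0,13] mid=6 arr[6]=30
[7,13] mid=10 arr[10]=36
Total: 2 comparisons


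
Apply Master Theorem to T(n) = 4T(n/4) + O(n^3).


a=4, b=4, c=3. log_4(4)=1 < c=3. Case 3: O(n^c) = O(n^3)
Complexity: O(n^3)


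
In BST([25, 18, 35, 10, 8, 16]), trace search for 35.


BST root = 25
Search for 35: compare at each node
Path: [25, 35]


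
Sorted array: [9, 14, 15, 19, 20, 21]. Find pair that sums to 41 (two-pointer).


Two pointers: lo=0, hi=5
Found pair: (20, 21) summing to 41


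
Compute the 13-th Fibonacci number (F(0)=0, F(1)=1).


F(n)=F(n-1)+F(n-2)
...F(11)=89, F(12)=144, F(13)=233


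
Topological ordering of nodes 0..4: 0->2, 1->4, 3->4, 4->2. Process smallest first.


Kahn's algorithm, process smallest node first
Order: [0, 1, 3, 4, 2]


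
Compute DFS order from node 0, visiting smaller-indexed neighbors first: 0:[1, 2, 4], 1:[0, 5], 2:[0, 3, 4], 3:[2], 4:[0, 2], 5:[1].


DFS stack-based: start with [0]
Visit order: [0, 1, 5, 2, 3, 4]


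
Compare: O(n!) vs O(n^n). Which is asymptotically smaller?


factorial grows slower than n^n
O(n!) is asymptotically smaller; O(n^n) grows faster


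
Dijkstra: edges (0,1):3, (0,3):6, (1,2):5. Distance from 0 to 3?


Dijkstra from 0:
Distances: {0: 0, 1: 3, 2: 8, 3: 6}
Shortest distance to 3 = 6, path = [0, 3]


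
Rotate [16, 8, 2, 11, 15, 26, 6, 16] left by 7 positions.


Left rotate by 7: [16, 16, 8, 2, 11, 15, 26, 6]


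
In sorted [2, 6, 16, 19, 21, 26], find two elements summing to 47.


Two pointers: lo=0, hi=5
Found pair: (21, 26) summing to 47


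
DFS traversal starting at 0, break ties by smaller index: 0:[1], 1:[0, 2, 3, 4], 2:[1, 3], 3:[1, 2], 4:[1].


DFS stack-based: start with [0]
Visit order: [0, 1, 2, 3, 4]


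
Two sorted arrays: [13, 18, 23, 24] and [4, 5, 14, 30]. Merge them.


Compare heads, take smaller each step.
Merged: [4, 5, 13, 14, 18, 23, 24, 30]


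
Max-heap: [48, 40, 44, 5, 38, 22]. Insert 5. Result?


Append 5: [48, 40, 44, 5, 38, 22, 5]
Bubble up: no swaps needed
Result: [48, 40, 44, 5, 38, 22, 5]


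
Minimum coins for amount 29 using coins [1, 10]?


dp[0]=0; dp[i]=1+min(dp[i-c] for c in coins)
...dp[24]=6, dp[25]=7, dp[26]=8, dp[27]=9, dp[28]=10, dp[29]=11
Minimum coins for 29 = 11


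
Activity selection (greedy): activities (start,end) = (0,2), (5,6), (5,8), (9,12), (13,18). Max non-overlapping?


Greedy: pick earliest-ending, then skip overlaps.
Selected (4 activities): [(0, 2), (5, 6), (9, 12), (13, 18)]


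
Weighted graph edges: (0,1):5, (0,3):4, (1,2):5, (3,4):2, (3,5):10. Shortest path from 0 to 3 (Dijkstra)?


Dijkstra from 0:
Distances: {0: 0, 1: 5, 2: 10, 3: 4, 4: 6, 5: 14}
Shortest distance to 3 = 4, path = [0, 3]


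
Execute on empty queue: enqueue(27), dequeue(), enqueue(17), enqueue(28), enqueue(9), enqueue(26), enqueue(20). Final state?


enqueue(27) -> [27]
dequeue() returns 27 -> []
enqueue(17) -> [17]
enqueue(28) -> [17, 28]
enqueue(9) -> [17, 28, 9]
enqueue(26) -> [17, 28, 9, 26]
enqueue(20) -> [17, 28, 9, 26, 20]
Final queue (front to back): [17, 28, 9, 26, 20]


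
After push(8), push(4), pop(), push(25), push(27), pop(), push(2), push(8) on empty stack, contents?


push(8) -> [8]
push(4) -> [8, 4]
pop() returns 4 -> [8]
push(25) -> [8, 25]
push(27) -> [8, 25, 27]
pop() returns 27 -> [8, 25]
push(2) -> [8, 25, 2]
push(8) -> [8, 25, 2, 8]
Final stack (bottom to top): [8, 25, 2, 8]


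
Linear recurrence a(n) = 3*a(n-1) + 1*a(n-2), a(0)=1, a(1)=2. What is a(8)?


Build bottom-up:
...a(6)=829, a(7)=2738, a(8)=3*2738+1*829=9043


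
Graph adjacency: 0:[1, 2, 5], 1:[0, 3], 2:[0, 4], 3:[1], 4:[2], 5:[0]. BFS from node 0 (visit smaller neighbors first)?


BFS queue: start with [0]
Visit order: [0, 1, 2, 5, 3, 4]


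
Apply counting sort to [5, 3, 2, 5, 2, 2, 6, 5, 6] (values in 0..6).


Count array: [0, 0, 3, 1, 0, 3, 2]
Reconstruct: [2, 2, 2, 3, 5, 5, 5, 6, 6]


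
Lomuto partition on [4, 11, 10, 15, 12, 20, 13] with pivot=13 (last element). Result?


Elements <= 13 go left of pivot.
Result: [4, 11, 10, 12, 13, 20, 15], pivot at index 4


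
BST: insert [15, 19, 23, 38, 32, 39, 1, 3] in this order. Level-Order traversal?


Root = 15; build tree by BST insertion.
Level-Order traversal: [15, 1, 19, 3, 23, 38, 32, 39]


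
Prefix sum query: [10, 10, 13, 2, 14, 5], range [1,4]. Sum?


Prefix sums: [0, 10, 20, 33, 35, 49, 54]
Sum[1..4] = prefix[5] - prefix[1] = 49 - 10 = 39


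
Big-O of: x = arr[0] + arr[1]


Analysis: constant-time operation, no loop
Complexity: O(1)


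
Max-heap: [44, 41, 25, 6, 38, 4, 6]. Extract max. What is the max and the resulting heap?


Max = 44
Replace root with last, heapify down
Resulting heap: [41, 38, 25, 6, 6, 4]


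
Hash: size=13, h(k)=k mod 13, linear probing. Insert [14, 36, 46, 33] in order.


Insertions: 14->slot 1; 36->slot 10; 46->slot 7; 33->slot 8
Table: [None, 14, None, None, None, None, None, 46, 33, None, 36, None, None]


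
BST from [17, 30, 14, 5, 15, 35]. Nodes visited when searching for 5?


BST root = 17
Search for 5: compare at each node
Path: [17, 14, 5]


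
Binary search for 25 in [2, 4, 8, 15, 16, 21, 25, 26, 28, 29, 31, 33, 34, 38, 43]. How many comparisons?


Search for 25:
[0,14] mid=7 arr[7]=26
[0,6] mid=3 arr[3]=15
[4,6] mid=5 arr[5]=21
[6,6] mid=6 arr[6]=25
Total: 4 comparisons


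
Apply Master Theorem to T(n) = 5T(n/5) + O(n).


a=5, b=5, c=1. log_5(5)=1 = c=1. Case 2: O(n^c log n) = O(n log n)
Complexity: O(n log n)


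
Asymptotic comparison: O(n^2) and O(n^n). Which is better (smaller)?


quadratic grows slower than n^n
O(n^2) is asymptotically smaller; O(n^n) grows faster


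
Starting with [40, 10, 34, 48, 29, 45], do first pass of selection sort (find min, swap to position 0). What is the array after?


After one pass: [10, 40, 34, 48, 29, 45]


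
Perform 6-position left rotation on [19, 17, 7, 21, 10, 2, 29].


Left rotate by 6: [29, 19, 17, 7, 21, 10, 2]


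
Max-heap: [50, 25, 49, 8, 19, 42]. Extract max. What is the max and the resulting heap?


Max = 50
Replace root with last, heapify down
Resulting heap: [49, 25, 42, 8, 19]


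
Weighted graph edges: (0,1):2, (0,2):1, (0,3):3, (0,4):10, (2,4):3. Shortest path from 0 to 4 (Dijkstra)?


Dijkstra from 0:
Distances: {0: 0, 1: 2, 2: 1, 3: 3, 4: 4}
Shortest distance to 4 = 4, path = [0, 2, 4]


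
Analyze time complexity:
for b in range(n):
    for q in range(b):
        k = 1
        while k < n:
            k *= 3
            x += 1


Per nesting level: O(n) * O(n) [triangular over b] * O(log n) = O(n^2 log n)
Complexity: O(n^2 log n)


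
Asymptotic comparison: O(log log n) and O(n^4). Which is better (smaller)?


double-logarithmic grows slower than quartic
O(log log n) is asymptotically smaller; O(n^4) grows faster


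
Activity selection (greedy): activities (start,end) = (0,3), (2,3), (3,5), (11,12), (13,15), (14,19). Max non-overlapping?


Greedy: pick earliest-ending, then skip overlaps.
Selected (4 activities): [(0, 3), (3, 5), (11, 12), (13, 15)]


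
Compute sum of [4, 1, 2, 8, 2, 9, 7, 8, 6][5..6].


Prefix sums: [0, 4, 5, 7, 15, 17, 26, 33, 41, 47]
Sum[5..6] = prefix[7] - prefix[5] = 33 - 17 = 16


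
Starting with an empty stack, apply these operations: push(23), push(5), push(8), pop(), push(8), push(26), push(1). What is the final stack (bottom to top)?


push(23) -> [23]
push(5) -> [23, 5]
push(8) -> [23, 5, 8]
pop() returns 8 -> [23, 5]
push(8) -> [23, 5, 8]
push(26) -> [23, 5, 8, 26]
push(1) -> [23, 5, 8, 26, 1]
Final stack (bottom to top): [23, 5, 8, 26, 1]


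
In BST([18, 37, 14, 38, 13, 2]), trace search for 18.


BST root = 18
Search for 18: compare at each node
Path: [18]


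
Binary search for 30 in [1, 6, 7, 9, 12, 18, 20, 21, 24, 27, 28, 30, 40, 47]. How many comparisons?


Search for 30:
[0,13] mid=6 arr[6]=20
[7,13] mid=10 arr[10]=28
[11,13] mid=12 arr[12]=40
[11,11] mid=11 arr[11]=30
Total: 4 comparisons


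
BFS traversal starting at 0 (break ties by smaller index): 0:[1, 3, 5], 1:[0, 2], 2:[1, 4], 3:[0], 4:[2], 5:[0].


BFS queue: start with [0]
Visit order: [0, 1, 3, 5, 2, 4]


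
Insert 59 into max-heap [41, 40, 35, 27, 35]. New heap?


Append 59: [41, 40, 35, 27, 35, 59]
Bubble up: swap idx 5(59) with idx 2(35); swap idx 2(59) with idx 0(41)
Result: [59, 40, 41, 27, 35, 35]


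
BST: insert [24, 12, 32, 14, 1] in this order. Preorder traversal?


Root = 24; build tree by BST insertion.
Preorder traversal: [24, 12, 1, 14, 32]


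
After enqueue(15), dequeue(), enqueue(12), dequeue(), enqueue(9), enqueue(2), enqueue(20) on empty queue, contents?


enqueue(15) -> [15]
dequeue() returns 15 -> []
enqueue(12) -> [12]
dequeue() returns 12 -> []
enqueue(9) -> [9]
enqueue(2) -> [9, 2]
enqueue(20) -> [9, 2, 20]
Final queue (front to back): [9, 2, 20]


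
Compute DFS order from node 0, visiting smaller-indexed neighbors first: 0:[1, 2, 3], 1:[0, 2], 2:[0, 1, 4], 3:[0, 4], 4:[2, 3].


DFS stack-based: start with [0]
Visit order: [0, 1, 2, 4, 3]


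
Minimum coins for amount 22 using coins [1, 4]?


dp[0]=0; dp[i]=1+min(dp[i-c] for c in coins)
...dp[17]=5, dp[18]=6, dp[19]=7, dp[20]=5, dp[21]=6, dp[22]=7
Minimum coins for 22 = 7


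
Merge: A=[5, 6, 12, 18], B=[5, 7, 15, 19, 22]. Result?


Compare heads, take smaller each step.
Merged: [5, 5, 6, 7, 12, 15, 18, 19, 22]


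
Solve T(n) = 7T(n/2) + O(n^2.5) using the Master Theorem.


a=7, b=2, c=2.5. log_2(7)=2.807 > c=2.5. Case 1: O(n^log_b(a)) = O(n^2.807)
Complexity: O(n^2.807)


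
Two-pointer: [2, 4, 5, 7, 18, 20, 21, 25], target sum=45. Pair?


Two pointers: lo=0, hi=7
Found pair: (20, 25) summing to 45


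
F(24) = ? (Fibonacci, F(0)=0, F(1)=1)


F(n)=F(n-1)+F(n-2)
...F(22)=17711, F(23)=28657, F(24)=46368


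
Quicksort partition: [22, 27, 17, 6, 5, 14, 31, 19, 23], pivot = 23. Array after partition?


Elements <= 23 go left of pivot.
Result: [22, 17, 6, 5, 14, 19, 23, 27, 31], pivot at index 6


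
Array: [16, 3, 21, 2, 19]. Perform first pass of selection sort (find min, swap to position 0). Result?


After one pass: [2, 3, 21, 16, 19]


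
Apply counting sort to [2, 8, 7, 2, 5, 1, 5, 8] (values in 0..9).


Count array: [0, 1, 2, 0, 0, 2, 0, 1, 2, 0]
Reconstruct: [1, 2, 2, 5, 5, 7, 8, 8]


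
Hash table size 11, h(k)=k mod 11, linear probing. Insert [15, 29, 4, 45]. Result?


Insertions: 15->slot 4; 29->slot 7; 4->slot 5; 45->slot 1
Table: [None, 45, None, None, 15, 4, None, 29, None, None, None]


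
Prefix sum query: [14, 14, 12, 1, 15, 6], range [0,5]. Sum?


Prefix sums: [0, 14, 28, 40, 41, 56, 62]
Sum[0..5] = prefix[6] - prefix[0] = 62 - 0 = 62


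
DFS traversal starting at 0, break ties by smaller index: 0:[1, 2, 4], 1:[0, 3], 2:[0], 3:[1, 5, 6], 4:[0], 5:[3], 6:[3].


DFS stack-based: start with [0]
Visit order: [0, 1, 3, 5, 6, 2, 4]


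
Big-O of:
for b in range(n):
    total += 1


Per nesting level: O(n) = O(n)
Complexity: O(n)


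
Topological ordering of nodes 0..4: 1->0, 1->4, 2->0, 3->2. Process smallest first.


Kahn's algorithm, process smallest node first
Order: [1, 3, 2, 0, 4]


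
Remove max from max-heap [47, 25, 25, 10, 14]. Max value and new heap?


Max = 47
Replace root with last, heapify down
Resulting heap: [25, 14, 25, 10]


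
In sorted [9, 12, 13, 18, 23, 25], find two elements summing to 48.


Two pointers: lo=0, hi=5
Found pair: (23, 25) summing to 48


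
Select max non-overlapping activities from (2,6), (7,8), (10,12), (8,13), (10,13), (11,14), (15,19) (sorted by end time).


Greedy: pick earliest-ending, then skip overlaps.
Selected (4 activities): [(2, 6), (7, 8), (10, 12), (15, 19)]


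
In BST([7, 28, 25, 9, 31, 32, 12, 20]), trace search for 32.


BST root = 7
Search for 32: compare at each node
Path: [7, 28, 31, 32]


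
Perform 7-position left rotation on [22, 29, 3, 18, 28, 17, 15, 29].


Left rotate by 7: [29, 22, 29, 3, 18, 28, 17, 15]


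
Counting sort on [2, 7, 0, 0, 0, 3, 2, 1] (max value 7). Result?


Count array: [3, 1, 2, 1, 0, 0, 0, 1]
Reconstruct: [0, 0, 0, 1, 2, 2, 3, 7]


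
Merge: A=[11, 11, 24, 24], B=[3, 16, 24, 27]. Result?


Compare heads, take smaller each step.
Merged: [3, 11, 11, 16, 24, 24, 24, 27]


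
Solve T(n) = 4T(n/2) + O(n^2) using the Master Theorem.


a=4, b=2, c=2. log_2(4)=2 = c=2. Case 2: O(n^c log n) = O(n^2 log n)
Complexity: O(n^2 log n)


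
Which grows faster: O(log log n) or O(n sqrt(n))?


double-logarithmic grows slower than n^1.5
O(log log n) is asymptotically smaller; O(n sqrt(n)) grows faster


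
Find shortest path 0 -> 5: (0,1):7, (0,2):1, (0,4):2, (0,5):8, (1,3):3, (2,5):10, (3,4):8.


Dijkstra from 0:
Distances: {0: 0, 1: 7, 2: 1, 3: 10, 4: 2, 5: 8}
Shortest distance to 5 = 8, path = [0, 5]


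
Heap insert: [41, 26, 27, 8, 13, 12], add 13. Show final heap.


Append 13: [41, 26, 27, 8, 13, 12, 13]
Bubble up: no swaps needed
Result: [41, 26, 27, 8, 13, 12, 13]


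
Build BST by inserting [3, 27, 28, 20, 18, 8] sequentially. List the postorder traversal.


Root = 3; build tree by BST insertion.
Postorder traversal: [8, 18, 20, 28, 27, 3]


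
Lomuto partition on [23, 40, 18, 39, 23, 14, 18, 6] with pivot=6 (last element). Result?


Elements <= 6 go left of pivot.
Result: [6, 40, 18, 39, 23, 14, 18, 23], pivot at index 0


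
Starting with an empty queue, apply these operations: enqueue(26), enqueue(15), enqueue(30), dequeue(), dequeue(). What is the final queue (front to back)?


enqueue(26) -> [26]
enqueue(15) -> [26, 15]
enqueue(30) -> [26, 15, 30]
dequeue() returns 26 -> [15, 30]
dequeue() returns 15 -> [30]
Final queue (front to back): [30]


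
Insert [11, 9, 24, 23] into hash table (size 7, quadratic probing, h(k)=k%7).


Insertions: 11->slot 4; 9->slot 2; 24->slot 3; 23->slot 6
Table: [None, None, 9, 24, 11, None, 23]


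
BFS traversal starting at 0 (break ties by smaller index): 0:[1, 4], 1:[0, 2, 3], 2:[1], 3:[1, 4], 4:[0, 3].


BFS queue: start with [0]
Visit order: [0, 1, 4, 2, 3]


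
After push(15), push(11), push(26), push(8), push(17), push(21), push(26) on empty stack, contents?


push(15) -> [15]
push(11) -> [15, 11]
push(26) -> [15, 11, 26]
push(8) -> [15, 11, 26, 8]
push(17) -> [15, 11, 26, 8, 17]
push(21) -> [15, 11, 26, 8, 17, 21]
push(26) -> [15, 11, 26, 8, 17, 21, 26]
Final stack (bottom to top): [15, 11, 26, 8, 17, 21, 26]


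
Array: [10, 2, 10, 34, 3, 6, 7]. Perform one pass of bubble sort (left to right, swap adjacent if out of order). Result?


After one pass: [2, 10, 10, 3, 6, 7, 34]


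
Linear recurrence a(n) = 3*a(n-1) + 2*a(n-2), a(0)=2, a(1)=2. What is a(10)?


Build bottom-up:
...a(8)=19610, a(9)=69842, a(10)=3*69842+2*19610=248746


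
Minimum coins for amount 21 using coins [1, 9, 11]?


dp[0]=0; dp[i]=1+min(dp[i-c] for c in coins)
...dp[16]=6, dp[17]=7, dp[18]=2, dp[19]=3, dp[20]=2, dp[21]=3
Minimum coins for 21 = 3


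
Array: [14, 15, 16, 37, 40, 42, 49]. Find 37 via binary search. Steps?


Search for 37:
[0,6] mid=3 arr[3]=37
Total: 1 comparisons


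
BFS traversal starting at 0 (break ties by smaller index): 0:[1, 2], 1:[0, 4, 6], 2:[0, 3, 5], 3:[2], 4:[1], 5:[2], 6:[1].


BFS queue: start with [0]
Visit order: [0, 1, 2, 4, 6, 3, 5]


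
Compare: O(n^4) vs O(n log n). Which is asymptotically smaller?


linearithmic grows slower than quartic
O(n log n) is asymptotically smaller; O(n^4) grows faster


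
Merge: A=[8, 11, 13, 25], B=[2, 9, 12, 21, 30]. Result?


Compare heads, take smaller each step.
Merged: [2, 8, 9, 11, 12, 13, 21, 25, 30]


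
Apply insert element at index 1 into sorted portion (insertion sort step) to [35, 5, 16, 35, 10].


After one pass: [5, 35, 16, 35, 10]


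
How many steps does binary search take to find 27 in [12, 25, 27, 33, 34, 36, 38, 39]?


Search for 27:
[0,7] mid=3 arr[3]=33
[0,2] mid=1 arr[1]=25
[2,2] mid=2 arr[2]=27
Total: 3 comparisons


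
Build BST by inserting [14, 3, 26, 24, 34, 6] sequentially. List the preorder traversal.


Root = 14; build tree by BST insertion.
Preorder traversal: [14, 3, 6, 26, 24, 34]


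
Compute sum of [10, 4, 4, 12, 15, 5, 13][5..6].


Prefix sums: [0, 10, 14, 18, 30, 45, 50, 63]
Sum[5..6] = prefix[7] - prefix[5] = 63 - 45 = 18


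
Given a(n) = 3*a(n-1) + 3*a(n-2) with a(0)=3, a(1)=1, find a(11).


Build bottom-up:
...a(9)=119151, a(10)=451737, a(11)=3*451737+3*119151=1712664


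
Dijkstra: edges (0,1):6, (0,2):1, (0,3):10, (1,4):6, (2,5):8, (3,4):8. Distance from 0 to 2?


Dijkstra from 0:
Distances: {0: 0, 1: 6, 2: 1, 3: 10, 4: 12, 5: 9}
Shortest distance to 2 = 1, path = [0, 2]


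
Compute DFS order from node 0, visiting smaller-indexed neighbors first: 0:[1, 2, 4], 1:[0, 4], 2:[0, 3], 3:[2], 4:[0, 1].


DFS stack-based: start with [0]
Visit order: [0, 1, 4, 2, 3]


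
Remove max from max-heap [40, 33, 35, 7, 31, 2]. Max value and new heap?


Max = 40
Replace root with last, heapify down
Resulting heap: [35, 33, 2, 7, 31]


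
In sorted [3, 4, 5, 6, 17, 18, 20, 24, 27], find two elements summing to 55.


Two pointers: lo=0, hi=8
No pair sums to 55


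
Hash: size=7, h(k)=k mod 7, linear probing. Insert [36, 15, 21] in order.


Insertions: 36->slot 1; 15->slot 2; 21->slot 0
Table: [21, 36, 15, None, None, None, None]


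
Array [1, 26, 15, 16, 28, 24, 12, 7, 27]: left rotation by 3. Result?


Left rotate by 3: [16, 28, 24, 12, 7, 27, 1, 26, 15]


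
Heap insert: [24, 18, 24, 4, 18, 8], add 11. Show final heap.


Append 11: [24, 18, 24, 4, 18, 8, 11]
Bubble up: no swaps needed
Result: [24, 18, 24, 4, 18, 8, 11]


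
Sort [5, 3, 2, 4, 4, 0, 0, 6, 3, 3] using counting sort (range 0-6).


Count array: [2, 0, 1, 3, 2, 1, 1]
Reconstruct: [0, 0, 2, 3, 3, 3, 4, 4, 5, 6]


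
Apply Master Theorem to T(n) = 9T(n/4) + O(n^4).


a=9, b=4, c=4. log_4(9)=1.585 < c=4. Case 3: O(n^c) = O(n^4)
Complexity: O(n^4)


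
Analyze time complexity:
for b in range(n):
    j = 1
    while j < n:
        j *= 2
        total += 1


Per nesting level: O(n) * O(log n) = O(n log n)
Complexity: O(n log n)


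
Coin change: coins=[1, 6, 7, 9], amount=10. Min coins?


dp[0]=0; dp[i]=1+min(dp[i-c] for c in coins)
...dp[5]=5, dp[6]=1, dp[7]=1, dp[8]=2, dp[9]=1, dp[10]=2
Minimum coins for 10 = 2


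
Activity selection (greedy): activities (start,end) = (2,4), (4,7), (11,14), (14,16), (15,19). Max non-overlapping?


Greedy: pick earliest-ending, then skip overlaps.
Selected (4 activities): [(2, 4), (4, 7), (11, 14), (14, 16)]


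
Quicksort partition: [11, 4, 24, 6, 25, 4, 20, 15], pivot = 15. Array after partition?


Elements <= 15 go left of pivot.
Result: [11, 4, 6, 4, 15, 24, 20, 25], pivot at index 4


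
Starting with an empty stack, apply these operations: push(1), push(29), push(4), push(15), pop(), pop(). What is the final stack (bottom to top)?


push(1) -> [1]
push(29) -> [1, 29]
push(4) -> [1, 29, 4]
push(15) -> [1, 29, 4, 15]
pop() returns 15 -> [1, 29, 4]
pop() returns 4 -> [1, 29]
Final stack (bottom to top): [1, 29]


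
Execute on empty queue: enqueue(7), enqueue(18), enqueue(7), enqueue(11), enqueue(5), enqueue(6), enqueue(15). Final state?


enqueue(7) -> [7]
enqueue(18) -> [7, 18]
enqueue(7) -> [7, 18, 7]
enqueue(11) -> [7, 18, 7, 11]
enqueue(5) -> [7, 18, 7, 11, 5]
enqueue(6) -> [7, 18, 7, 11, 5, 6]
enqueue(15) -> [7, 18, 7, 11, 5, 6, 15]
Final queue (front to back): [7, 18, 7, 11, 5, 6, 15]


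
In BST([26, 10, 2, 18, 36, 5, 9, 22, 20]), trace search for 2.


BST root = 26
Search for 2: compare at each node
Path: [26, 10, 2]


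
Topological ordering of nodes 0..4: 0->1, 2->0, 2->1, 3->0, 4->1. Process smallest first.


Kahn's algorithm, process smallest node first
Order: [2, 3, 0, 4, 1]


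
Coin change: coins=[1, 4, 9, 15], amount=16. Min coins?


dp[0]=0; dp[i]=1+min(dp[i-c] for c in coins)
...dp[11]=3, dp[12]=3, dp[13]=2, dp[14]=3, dp[15]=1, dp[16]=2
Minimum coins for 16 = 2


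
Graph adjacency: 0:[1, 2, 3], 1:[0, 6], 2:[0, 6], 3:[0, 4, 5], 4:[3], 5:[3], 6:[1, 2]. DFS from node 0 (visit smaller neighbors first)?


DFS stack-based: start with [0]
Visit order: [0, 1, 6, 2, 3, 4, 5]


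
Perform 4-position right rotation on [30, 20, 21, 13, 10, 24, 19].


Right rotate by 4: [13, 10, 24, 19, 30, 20, 21]


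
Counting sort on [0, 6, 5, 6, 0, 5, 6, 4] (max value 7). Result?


Count array: [2, 0, 0, 0, 1, 2, 3, 0]
Reconstruct: [0, 0, 4, 5, 5, 6, 6, 6]


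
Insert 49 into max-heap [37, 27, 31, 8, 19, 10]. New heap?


Append 49: [37, 27, 31, 8, 19, 10, 49]
Bubble up: swap idx 6(49) with idx 2(31); swap idx 2(49) with idx 0(37)
Result: [49, 27, 37, 8, 19, 10, 31]


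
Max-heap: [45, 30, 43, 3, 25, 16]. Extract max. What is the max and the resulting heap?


Max = 45
Replace root with last, heapify down
Resulting heap: [43, 30, 16, 3, 25]


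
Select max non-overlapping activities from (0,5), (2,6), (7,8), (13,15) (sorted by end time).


Greedy: pick earliest-ending, then skip overlaps.
Selected (3 activities): [(0, 5), (7, 8), (13, 15)]


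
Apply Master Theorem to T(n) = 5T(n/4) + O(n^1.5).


a=5, b=4, c=1.5. log_4(5)=1.161 < c=1.5. Case 3: O(n^c) = O(n^1.500)
Complexity: O(n^1.500)


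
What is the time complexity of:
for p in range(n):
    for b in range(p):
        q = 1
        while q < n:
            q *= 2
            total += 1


Per nesting level: O(n) * O(n) [triangular over p] * O(log n) = O(n^2 log n)
Complexity: O(n^2 log n)


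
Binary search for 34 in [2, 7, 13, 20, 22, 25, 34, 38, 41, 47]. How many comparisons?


Search for 34:
[0,9] mid=4 arr[4]=22
[5,9] mid=7 arr[7]=38
[5,6] mid=5 arr[5]=25
[6,6] mid=6 arr[6]=34
Total: 4 comparisons


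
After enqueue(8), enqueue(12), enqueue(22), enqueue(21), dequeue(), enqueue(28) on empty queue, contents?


enqueue(8) -> [8]
enqueue(12) -> [8, 12]
enqueue(22) -> [8, 12, 22]
enqueue(21) -> [8, 12, 22, 21]
dequeue() returns 8 -> [12, 22, 21]
enqueue(28) -> [12, 22, 21, 28]
Final queue (front to back): [12, 22, 21, 28]


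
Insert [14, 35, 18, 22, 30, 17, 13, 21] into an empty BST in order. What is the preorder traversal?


Root = 14; build tree by BST insertion.
Preorder traversal: [14, 13, 35, 18, 17, 22, 21, 30]


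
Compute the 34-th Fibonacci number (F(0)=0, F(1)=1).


F(n)=F(n-1)+F(n-2)
...F(32)=2178309, F(33)=3524578, F(34)=5702887


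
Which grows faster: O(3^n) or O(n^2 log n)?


n^2 log n grows slower than exponential (base 3)
O(n^2 log n) is asymptotically smaller; O(3^n) grows faster


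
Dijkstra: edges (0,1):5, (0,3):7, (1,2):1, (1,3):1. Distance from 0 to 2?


Dijkstra from 0:
Distances: {0: 0, 1: 5, 2: 6, 3: 6}
Shortest distance to 2 = 6, path = [0, 1, 2]


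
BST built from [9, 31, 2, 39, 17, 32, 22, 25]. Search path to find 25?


BST root = 9
Search for 25: compare at each node
Path: [9, 31, 17, 22, 25]


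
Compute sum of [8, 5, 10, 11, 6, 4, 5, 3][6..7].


Prefix sums: [0, 8, 13, 23, 34, 40, 44, 49, 52]
Sum[6..7] = prefix[8] - prefix[6] = 52 - 44 = 8


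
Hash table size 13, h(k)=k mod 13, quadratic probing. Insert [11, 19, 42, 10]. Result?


Insertions: 11->slot 11; 19->slot 6; 42->slot 3; 10->slot 10
Table: [None, None, None, 42, None, None, 19, None, None, None, 10, 11, None]


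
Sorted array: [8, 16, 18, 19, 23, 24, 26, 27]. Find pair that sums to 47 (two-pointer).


Two pointers: lo=0, hi=7
Found pair: (23, 24) summing to 47


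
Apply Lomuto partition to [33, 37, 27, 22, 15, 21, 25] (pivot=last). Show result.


Elements <= 25 go left of pivot.
Result: [22, 15, 21, 25, 37, 27, 33], pivot at index 3


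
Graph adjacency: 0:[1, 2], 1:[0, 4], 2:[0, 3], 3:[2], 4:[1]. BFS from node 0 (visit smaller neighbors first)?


BFS queue: start with [0]
Visit order: [0, 1, 2, 4, 3]


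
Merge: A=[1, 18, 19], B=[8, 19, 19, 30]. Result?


Compare heads, take smaller each step.
Merged: [1, 8, 18, 19, 19, 19, 30]


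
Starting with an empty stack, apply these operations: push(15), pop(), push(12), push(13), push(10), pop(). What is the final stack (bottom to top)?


push(15) -> [15]
pop() returns 15 -> []
push(12) -> [12]
push(13) -> [12, 13]
push(10) -> [12, 13, 10]
pop() returns 10 -> [12, 13]
Final stack (bottom to top): [12, 13]


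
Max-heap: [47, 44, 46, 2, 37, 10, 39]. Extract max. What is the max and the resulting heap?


Max = 47
Replace root with last, heapify down
Resulting heap: [46, 44, 39, 2, 37, 10]


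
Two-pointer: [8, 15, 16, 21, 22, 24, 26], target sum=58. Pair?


Two pointers: lo=0, hi=6
No pair sums to 58


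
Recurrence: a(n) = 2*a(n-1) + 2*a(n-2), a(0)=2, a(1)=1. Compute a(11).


Build bottom-up:
...a(9)=6032, a(10)=16480, a(11)=2*16480+2*6032=45024


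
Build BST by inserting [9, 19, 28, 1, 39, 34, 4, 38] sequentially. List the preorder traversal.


Root = 9; build tree by BST insertion.
Preorder traversal: [9, 1, 4, 19, 28, 39, 34, 38]


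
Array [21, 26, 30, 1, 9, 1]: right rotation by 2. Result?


Right rotate by 2: [9, 1, 21, 26, 30, 1]


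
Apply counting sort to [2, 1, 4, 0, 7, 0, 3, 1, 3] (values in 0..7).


Count array: [2, 2, 1, 2, 1, 0, 0, 1]
Reconstruct: [0, 0, 1, 1, 2, 3, 3, 4, 7]


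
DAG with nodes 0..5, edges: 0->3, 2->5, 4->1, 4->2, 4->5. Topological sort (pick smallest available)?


Kahn's algorithm, process smallest node first
Order: [0, 3, 4, 1, 2, 5]


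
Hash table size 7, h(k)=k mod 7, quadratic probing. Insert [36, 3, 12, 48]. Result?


Insertions: 36->slot 1; 3->slot 3; 12->slot 5; 48->slot 6
Table: [None, 36, None, 3, None, 12, 48]


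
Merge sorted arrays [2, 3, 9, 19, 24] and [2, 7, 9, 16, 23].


Compare heads, take smaller each step.
Merged: [2, 2, 3, 7, 9, 9, 16, 19, 23, 24]


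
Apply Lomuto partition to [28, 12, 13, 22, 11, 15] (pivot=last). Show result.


Elements <= 15 go left of pivot.
Result: [12, 13, 11, 15, 28, 22], pivot at index 3


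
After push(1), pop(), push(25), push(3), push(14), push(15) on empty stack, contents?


push(1) -> [1]
pop() returns 1 -> []
push(25) -> [25]
push(3) -> [25, 3]
push(14) -> [25, 3, 14]
push(15) -> [25, 3, 14, 15]
Final stack (bottom to top): [25, 3, 14, 15]


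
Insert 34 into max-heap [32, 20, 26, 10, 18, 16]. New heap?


Append 34: [32, 20, 26, 10, 18, 16, 34]
Bubble up: swap idx 6(34) with idx 2(26); swap idx 2(34) with idx 0(32)
Result: [34, 20, 32, 10, 18, 16, 26]


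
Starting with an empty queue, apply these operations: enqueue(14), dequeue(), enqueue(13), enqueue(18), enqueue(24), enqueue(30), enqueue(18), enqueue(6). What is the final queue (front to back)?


enqueue(14) -> [14]
dequeue() returns 14 -> []
enqueue(13) -> [13]
enqueue(18) -> [13, 18]
enqueue(24) -> [13, 18, 24]
enqueue(30) -> [13, 18, 24, 30]
enqueue(18) -> [13, 18, 24, 30, 18]
enqueue(6) -> [13, 18, 24, 30, 18, 6]
Final queue (front to back): [13, 18, 24, 30, 18, 6]


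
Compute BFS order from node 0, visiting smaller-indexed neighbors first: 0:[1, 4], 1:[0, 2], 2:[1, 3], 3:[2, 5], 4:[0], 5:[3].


BFS queue: start with [0]
Visit order: [0, 1, 4, 2, 3, 5]


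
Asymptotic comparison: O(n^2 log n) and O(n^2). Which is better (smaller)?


quadratic grows slower than n^2 log n
O(n^2) is asymptotically smaller; O(n^2 log n) grows faster


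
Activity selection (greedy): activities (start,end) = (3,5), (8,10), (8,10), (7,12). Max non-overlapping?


Greedy: pick earliest-ending, then skip overlaps.
Selected (2 activities): [(3, 5), (8, 10)]


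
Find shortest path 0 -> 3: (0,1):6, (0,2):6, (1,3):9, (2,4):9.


Dijkstra from 0:
Distances: {0: 0, 1: 6, 2: 6, 3: 15, 4: 15}
Shortest distance to 3 = 15, path = [0, 1, 3]


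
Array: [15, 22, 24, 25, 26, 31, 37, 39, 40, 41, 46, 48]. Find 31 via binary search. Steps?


Search for 31:
[0,11] mid=5 arr[5]=31
Total: 1 comparisons


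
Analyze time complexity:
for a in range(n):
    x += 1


Per nesting level: O(n) = O(n)
Complexity: O(n)


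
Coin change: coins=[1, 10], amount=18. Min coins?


dp[0]=0; dp[i]=1+min(dp[i-c] for c in coins)
...dp[13]=4, dp[14]=5, dp[15]=6, dp[16]=7, dp[17]=8, dp[18]=9
Minimum coins for 18 = 9


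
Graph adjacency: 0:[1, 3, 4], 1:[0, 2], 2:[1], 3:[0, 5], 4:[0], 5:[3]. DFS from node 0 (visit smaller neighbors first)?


DFS stack-based: start with [0]
Visit order: [0, 1, 2, 3, 5, 4]


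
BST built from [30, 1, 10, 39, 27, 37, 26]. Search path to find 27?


BST root = 30
Search for 27: compare at each node
Path: [30, 1, 10, 27]


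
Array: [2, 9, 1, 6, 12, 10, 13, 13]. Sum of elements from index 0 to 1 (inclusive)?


Prefix sums: [0, 2, 11, 12, 18, 30, 40, 53, 66]
Sum[0..1] = prefix[2] - prefix[0] = 11 - 0 = 11


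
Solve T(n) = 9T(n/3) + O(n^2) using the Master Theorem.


a=9, b=3, c=2. log_3(9)=2 = c=2. Case 2: O(n^c log n) = O(n^2 log n)
Complexity: O(n^2 log n)


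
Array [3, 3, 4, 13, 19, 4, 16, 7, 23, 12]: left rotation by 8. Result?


Left rotate by 8: [23, 12, 3, 3, 4, 13, 19, 4, 16, 7]


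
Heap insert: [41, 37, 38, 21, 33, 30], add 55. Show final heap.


Append 55: [41, 37, 38, 21, 33, 30, 55]
Bubble up: swap idx 6(55) with idx 2(38); swap idx 2(55) with idx 0(41)
Result: [55, 37, 41, 21, 33, 30, 38]


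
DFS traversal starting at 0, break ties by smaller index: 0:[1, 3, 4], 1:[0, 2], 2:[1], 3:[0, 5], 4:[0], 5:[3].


DFS stack-based: start with [0]
Visit order: [0, 1, 2, 3, 5, 4]
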